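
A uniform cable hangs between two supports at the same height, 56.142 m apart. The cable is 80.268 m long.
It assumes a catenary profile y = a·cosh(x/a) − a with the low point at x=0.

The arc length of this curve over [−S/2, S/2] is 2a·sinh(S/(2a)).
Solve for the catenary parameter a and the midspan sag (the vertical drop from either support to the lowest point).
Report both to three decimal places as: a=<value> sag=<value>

a=18.513 sag=25.685

seed: a₀ = √(S³/(24(L−S))) = √(56.142³/(24·24.126)) = 17.481695
iter 1: u=1.605737  f(a)=+3.308e+00  f'(a)=-3.541e+00  a ← 17.481695 − (+3.308e+00/-3.541e+00) = 18.416079
iter 2: u=1.524266  f(a)=+2.838e-01  f'(a)=-2.957e+00  a ← 18.416079 − (+2.838e-01/-2.957e+00) = 18.512037
iter 3: u=1.516365  f(a)=+2.520e-03  f'(a)=-2.905e+00  a ← 18.512037 − (+2.520e-03/-2.905e+00) = 18.512904
iter 4: u=1.516294  f(a)=+2.027e-07  f'(a)=-2.904e+00  a ← 18.512904 − (+2.027e-07/-2.904e+00) = 18.512904
iter 5: u=1.516294  f(a)=-1.421e-14  f'(a)=-2.904e+00  a ← 18.512904 − (-1.421e-14/-2.904e+00) = 18.512904
converged: |Δa| < 1e-12 after 5 iterations
sag = a·(cosh(S/(2a)) − 1) = 18.512904·(cosh(1.516294) − 1) = 25.685123
T_max/T_min = cosh(S/(2a)) = 2.387417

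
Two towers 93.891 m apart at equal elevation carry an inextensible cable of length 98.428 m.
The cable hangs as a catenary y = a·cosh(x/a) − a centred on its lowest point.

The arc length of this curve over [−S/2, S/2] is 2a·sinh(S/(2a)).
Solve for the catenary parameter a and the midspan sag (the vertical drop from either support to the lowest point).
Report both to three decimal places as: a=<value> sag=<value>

seed: a₀ = √(S³/(24(L−S))) = √(93.891³/(24·4.537)) = 87.185836
iter 1: u=0.538453  f(a)=+6.623e-02  f'(a)=-1.071e-01  a ← 87.185836 − (+6.623e-02/-1.071e-01) = 87.804054
iter 2: u=0.534662  f(a)=+7.110e-04  f'(a)=-1.048e-01  a ← 87.804054 − (+7.110e-04/-1.048e-01) = 87.810837
iter 3: u=0.534621  f(a)=+8.393e-08  f'(a)=-1.048e-01  a ← 87.810837 − (+8.393e-08/-1.048e-01) = 87.810837
iter 4: u=0.534621  f(a)=-1.421e-14  f'(a)=-1.048e-01  a ← 87.810837 − (-1.421e-14/-1.048e-01) = 87.810837
converged: |Δa| < 1e-12 after 4 iterations
sag = a·(cosh(S/(2a)) − 1) = 87.810837·(cosh(0.534621) − 1) = 12.850779
T_max/T_min = cosh(S/(2a)) = 1.146346

a=87.811 sag=12.851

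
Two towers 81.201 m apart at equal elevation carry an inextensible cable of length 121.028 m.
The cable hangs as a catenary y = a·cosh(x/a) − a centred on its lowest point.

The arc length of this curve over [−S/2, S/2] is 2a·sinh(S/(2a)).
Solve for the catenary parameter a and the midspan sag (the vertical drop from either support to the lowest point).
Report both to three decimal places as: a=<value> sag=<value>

seed: a₀ = √(S³/(24(L−S))) = √(81.201³/(24·39.827)) = 23.667242
iter 1: u=1.715472  f(a)=+6.288e+00  f'(a)=-4.466e+00  a ← 23.667242 − (+6.288e+00/-4.466e+00) = 25.075239
iter 2: u=1.619147  f(a)=+6.048e-01  f'(a)=-3.645e+00  a ← 25.075239 − (+6.048e-01/-3.645e+00) = 25.241187
iter 3: u=1.608502  f(a)=+6.911e-03  f'(a)=-3.562e+00  a ← 25.241187 − (+6.911e-03/-3.562e+00) = 25.243127
iter 4: u=1.608378  f(a)=+9.250e-07  f'(a)=-3.561e+00  a ← 25.243127 − (+9.250e-07/-3.561e+00) = 25.243127
iter 5: u=1.608378  f(a)=+4.263e-14  f'(a)=-3.561e+00  a ← 25.243127 − (+4.263e-14/-3.561e+00) = 25.243127
converged: |Δa| < 1e-12 after 5 iterations
sag = a·(cosh(S/(2a)) − 1) = 25.243127·(cosh(1.608378) − 1) = 40.324850
T_max/T_min = cosh(S/(2a)) = 2.597459

a=25.243 sag=40.325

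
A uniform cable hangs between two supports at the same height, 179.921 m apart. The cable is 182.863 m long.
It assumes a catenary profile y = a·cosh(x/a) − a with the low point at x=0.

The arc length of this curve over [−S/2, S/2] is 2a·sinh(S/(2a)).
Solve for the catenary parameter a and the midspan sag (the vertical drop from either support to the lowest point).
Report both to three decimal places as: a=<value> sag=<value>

seed: a₀ = √(S³/(24(L−S))) = √(179.921³/(24·2.942)) = 287.207535
iter 1: u=0.313225  f(a)=+1.447e-02  f'(a)=-2.069e-02  a ← 287.207535 − (+1.447e-02/-2.069e-02) = 287.906745
iter 2: u=0.312464  f(a)=+5.300e-05  f'(a)=-2.054e-02  a ← 287.906745 − (+5.300e-05/-2.054e-02) = 287.909325
iter 3: u=0.312461  f(a)=+7.172e-10  f'(a)=-2.054e-02  a ← 287.909325 − (+7.172e-10/-2.054e-02) = 287.909325
iter 4: u=0.312461  f(a)=-2.842e-14  f'(a)=-2.054e-02  a ← 287.909325 − (-2.842e-14/-2.054e-02) = 287.909325
converged: |Δa| < 1e-12 after 4 iterations
sag = a·(cosh(S/(2a)) − 1) = 287.909325·(cosh(0.312461) − 1) = 14.169305
T_max/T_min = cosh(S/(2a)) = 1.049214

a=287.909 sag=14.169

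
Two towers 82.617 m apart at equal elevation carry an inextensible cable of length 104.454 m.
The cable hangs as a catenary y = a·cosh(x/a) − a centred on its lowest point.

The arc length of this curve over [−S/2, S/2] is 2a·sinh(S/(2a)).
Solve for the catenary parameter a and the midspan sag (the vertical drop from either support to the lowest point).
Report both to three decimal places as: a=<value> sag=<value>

a=34.031 sag=28.305

seed: a₀ = √(S³/(24(L−S))) = √(82.617³/(24·21.837)) = 32.802128
iter 1: u=1.259324  f(a)=+1.798e+00  f'(a)=-1.555e+00  a ← 32.802128 − (+1.798e+00/-1.555e+00) = 33.958728
iter 2: u=1.216433  f(a)=+9.950e-02  f'(a)=-1.387e+00  a ← 33.958728 − (+9.950e-02/-1.387e+00) = 34.030453
iter 3: u=1.213869  f(a)=+3.440e-04  f'(a)=-1.378e+00  a ← 34.030453 − (+3.440e-04/-1.378e+00) = 34.030702
iter 4: u=1.213860  f(a)=+4.144e-09  f'(a)=-1.378e+00  a ← 34.030702 − (+4.144e-09/-1.378e+00) = 34.030702
iter 5: u=1.213860  f(a)=+0.000e+00  f'(a)=-1.378e+00  a ← 34.030702 − (+0.000e+00/-1.378e+00) = 34.030702
converged: |Δa| < 1e-12 after 5 iterations
sag = a·(cosh(S/(2a)) − 1) = 34.030702·(cosh(1.213860) − 1) = 28.305068
T_max/T_min = cosh(S/(2a)) = 1.831751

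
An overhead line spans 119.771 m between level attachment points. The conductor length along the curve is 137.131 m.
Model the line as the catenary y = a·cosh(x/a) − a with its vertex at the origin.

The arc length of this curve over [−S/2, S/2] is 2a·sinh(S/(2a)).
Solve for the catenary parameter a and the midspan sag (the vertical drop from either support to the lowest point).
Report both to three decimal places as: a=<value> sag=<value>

a=65.568 sag=29.302

seed: a₀ = √(S³/(24(L−S))) = √(119.771³/(24·17.360)) = 64.216559
iter 1: u=0.932555  f(a)=+7.707e-01  f'(a)=-5.892e-01  a ← 64.216559 − (+7.707e-01/-5.892e-01) = 65.524635
iter 2: u=0.913939  f(a)=+2.418e-02  f'(a)=-5.527e-01  a ← 65.524635 − (+2.418e-02/-5.527e-01) = 65.568378
iter 3: u=0.913329  f(a)=+2.550e-05  f'(a)=-5.516e-01  a ← 65.568378 − (+2.550e-05/-5.516e-01) = 65.568424
iter 4: u=0.913328  f(a)=+2.842e-11  f'(a)=-5.516e-01  a ← 65.568424 − (+2.842e-11/-5.516e-01) = 65.568424
converged: |Δa| < 1e-12 after 4 iterations
sag = a·(cosh(S/(2a)) − 1) = 65.568424·(cosh(0.913328) − 1) = 29.302256
T_max/T_min = cosh(S/(2a)) = 1.446896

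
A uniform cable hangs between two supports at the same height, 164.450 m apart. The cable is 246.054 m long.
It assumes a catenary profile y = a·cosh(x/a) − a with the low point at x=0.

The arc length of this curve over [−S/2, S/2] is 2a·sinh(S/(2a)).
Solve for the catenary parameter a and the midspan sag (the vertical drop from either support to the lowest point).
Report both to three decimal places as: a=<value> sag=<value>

seed: a₀ = √(S³/(24(L−S))) = √(164.450³/(24·81.604)) = 47.652915
iter 1: u=1.725498  f(a)=+1.305e+01  f'(a)=-4.559e+00  a ← 47.652915 − (+1.305e+01/-4.559e+00) = 50.514322
iter 2: u=1.627756  f(a)=+1.267e+00  f'(a)=-3.713e+00  a ← 50.514322 − (+1.267e+00/-3.713e+00) = 50.855690
iter 3: u=1.616830  f(a)=+1.480e-02  f'(a)=-3.627e+00  a ← 50.855690 − (+1.480e-02/-3.627e+00) = 50.859773
iter 4: u=1.616700  f(a)=+2.072e-06  f'(a)=-3.626e+00  a ← 50.859773 − (+2.072e-06/-3.626e+00) = 50.859773
iter 5: u=1.616700  f(a)=+5.684e-14  f'(a)=-3.626e+00  a ← 50.859773 − (+5.684e-14/-3.626e+00) = 50.859773
converged: |Δa| < 1e-12 after 5 iterations
sag = a·(cosh(S/(2a)) − 1) = 50.859773·(cosh(1.616700) − 1) = 82.265578
T_max/T_min = cosh(S/(2a)) = 2.617498

a=50.860 sag=82.266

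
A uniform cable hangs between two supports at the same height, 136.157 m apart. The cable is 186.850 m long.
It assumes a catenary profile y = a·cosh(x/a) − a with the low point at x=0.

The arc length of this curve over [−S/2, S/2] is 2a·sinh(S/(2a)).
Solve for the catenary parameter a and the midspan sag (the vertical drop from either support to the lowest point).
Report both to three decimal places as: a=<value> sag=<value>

a=47.902 sag=57.088

seed: a₀ = √(S³/(24(L−S))) = √(136.157³/(24·50.693)) = 45.549157
iter 1: u=1.494616  f(a)=+5.973e+00  f'(a)=-2.764e+00  a ← 45.549157 − (+5.973e+00/-2.764e+00) = 47.709733
iter 2: u=1.426931  f(a)=+4.513e-01  f'(a)=-2.361e+00  a ← 47.709733 − (+4.513e-01/-2.361e+00) = 47.900856
iter 3: u=1.421238  f(a)=+3.041e-03  f'(a)=-2.329e+00  a ← 47.900856 − (+3.041e-03/-2.329e+00) = 47.902162
iter 4: u=1.421199  f(a)=+1.402e-07  f'(a)=-2.329e+00  a ← 47.902162 − (+1.402e-07/-2.329e+00) = 47.902162
iter 5: u=1.421199  f(a)=-2.842e-14  f'(a)=-2.329e+00  a ← 47.902162 − (-2.842e-14/-2.329e+00) = 47.902162
converged: |Δa| < 1e-12 after 5 iterations
sag = a·(cosh(S/(2a)) − 1) = 47.902162·(cosh(1.421199) − 1) = 57.087589
T_max/T_min = cosh(S/(2a)) = 2.191754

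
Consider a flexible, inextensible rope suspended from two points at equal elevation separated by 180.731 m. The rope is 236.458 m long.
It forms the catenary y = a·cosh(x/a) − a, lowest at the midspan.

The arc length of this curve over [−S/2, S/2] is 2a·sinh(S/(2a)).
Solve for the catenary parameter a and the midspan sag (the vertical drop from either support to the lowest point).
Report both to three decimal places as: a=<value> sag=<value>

a=69.315 sag=67.735

seed: a₀ = √(S³/(24(L−S))) = √(180.731³/(24·55.727)) = 66.437078
iter 1: u=1.360167  f(a)=+5.388e+00  f'(a)=-2.009e+00  a ← 66.437078 − (+5.388e+00/-2.009e+00) = 69.118726
iter 2: u=1.307395  f(a)=+3.434e-01  f'(a)=-1.761e+00  a ← 69.118726 − (+3.434e-01/-1.761e+00) = 69.313778
iter 3: u=1.303716  f(a)=+1.605e-03  f'(a)=-1.744e+00  a ← 69.313778 − (+1.605e-03/-1.744e+00) = 69.314698
iter 4: u=1.303699  f(a)=+3.541e-08  f'(a)=-1.744e+00  a ← 69.314698 − (+3.541e-08/-1.744e+00) = 69.314698
iter 5: u=1.303699  f(a)=-2.842e-14  f'(a)=-1.744e+00  a ← 69.314698 − (-2.842e-14/-1.744e+00) = 69.314698
converged: |Δa| < 1e-12 after 5 iterations
sag = a·(cosh(S/(2a)) − 1) = 69.314698·(cosh(1.303699) − 1) = 67.735015
T_max/T_min = cosh(S/(2a)) = 1.977210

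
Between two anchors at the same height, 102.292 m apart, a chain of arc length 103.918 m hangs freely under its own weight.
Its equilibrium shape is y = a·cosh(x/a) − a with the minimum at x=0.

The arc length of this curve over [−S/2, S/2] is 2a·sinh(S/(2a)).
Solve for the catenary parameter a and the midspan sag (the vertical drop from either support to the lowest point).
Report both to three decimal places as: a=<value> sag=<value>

a=166.007 sag=7.941

seed: a₀ = √(S³/(24(L−S))) = √(102.292³/(24·1.626)) = 165.613835
iter 1: u=0.308827  f(a)=+7.772e-03  f'(a)=-1.982e-02  a ← 165.613835 − (+7.772e-03/-1.982e-02) = 166.005862
iter 2: u=0.308098  f(a)=+2.768e-05  f'(a)=-1.968e-02  a ← 166.005862 − (+2.768e-05/-1.968e-02) = 166.007269
iter 3: u=0.308095  f(a)=+3.539e-10  f'(a)=-1.968e-02  a ← 166.007269 − (+3.539e-10/-1.968e-02) = 166.007269
iter 4: u=0.308095  f(a)=+2.842e-14  f'(a)=-1.968e-02  a ← 166.007269 − (+2.842e-14/-1.968e-02) = 166.007269
converged: |Δa| < 1e-12 after 4 iterations
sag = a·(cosh(S/(2a)) − 1) = 166.007269·(cosh(0.308095) − 1) = 7.941433
T_max/T_min = cosh(S/(2a)) = 1.047838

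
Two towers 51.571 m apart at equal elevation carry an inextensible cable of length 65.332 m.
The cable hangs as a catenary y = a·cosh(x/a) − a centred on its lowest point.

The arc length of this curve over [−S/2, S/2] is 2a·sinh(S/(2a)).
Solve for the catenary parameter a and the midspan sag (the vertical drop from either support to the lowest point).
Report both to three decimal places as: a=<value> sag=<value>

seed: a₀ = √(S³/(24(L−S))) = √(51.571³/(24·13.761)) = 20.378758
iter 1: u=1.265313  f(a)=+1.145e+00  f'(a)=-1.579e+00  a ← 20.378758 − (+1.145e+00/-1.579e+00) = 21.103374
iter 2: u=1.221866  f(a)=+6.388e-02  f'(a)=-1.408e+00  a ← 21.103374 − (+6.388e-02/-1.408e+00) = 21.148753
iter 3: u=1.219244  f(a)=+2.250e-04  f'(a)=-1.398e+00  a ← 21.148753 − (+2.250e-04/-1.398e+00) = 21.148914
iter 4: u=1.219235  f(a)=+2.813e-09  f'(a)=-1.398e+00  a ← 21.148914 − (+2.813e-09/-1.398e+00) = 21.148914
iter 5: u=1.219235  f(a)=-1.421e-14  f'(a)=-1.398e+00  a ← 21.148914 − (-1.421e-14/-1.398e+00) = 21.148914
converged: |Δa| < 1e-12 after 5 iterations
sag = a·(cosh(S/(2a)) − 1) = 21.148914·(cosh(1.219235) − 1) = 17.765661
T_max/T_min = cosh(S/(2a)) = 1.840027

a=21.149 sag=17.766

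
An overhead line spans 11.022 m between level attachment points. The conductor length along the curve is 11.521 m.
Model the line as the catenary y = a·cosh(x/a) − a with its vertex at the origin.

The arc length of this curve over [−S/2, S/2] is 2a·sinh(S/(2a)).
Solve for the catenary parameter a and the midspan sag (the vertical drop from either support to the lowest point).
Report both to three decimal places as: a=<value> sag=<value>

seed: a₀ = √(S³/(24(L−S))) = √(11.022³/(24·0.499)) = 10.573888
iter 1: u=0.521190  f(a)=+6.821e-03  f'(a)=-9.697e-02  a ← 10.573888 − (+6.821e-03/-9.697e-02) = 10.644232
iter 2: u=0.517745  f(a)=+6.867e-05  f'(a)=-9.503e-02  a ← 10.644232 − (+6.867e-05/-9.503e-02) = 10.644955
iter 3: u=0.517710  f(a)=+7.116e-09  f'(a)=-9.501e-02  a ← 10.644955 − (+7.116e-09/-9.501e-02) = 10.644955
iter 4: u=0.517710  f(a)=+1.776e-15  f'(a)=-9.501e-02  a ← 10.644955 − (+1.776e-15/-9.501e-02) = 10.644955
converged: |Δa| < 1e-12 after 4 iterations
sag = a·(cosh(S/(2a)) − 1) = 10.644955·(cosh(0.517710) − 1) = 1.458699
T_max/T_min = cosh(S/(2a)) = 1.137032

a=10.645 sag=1.459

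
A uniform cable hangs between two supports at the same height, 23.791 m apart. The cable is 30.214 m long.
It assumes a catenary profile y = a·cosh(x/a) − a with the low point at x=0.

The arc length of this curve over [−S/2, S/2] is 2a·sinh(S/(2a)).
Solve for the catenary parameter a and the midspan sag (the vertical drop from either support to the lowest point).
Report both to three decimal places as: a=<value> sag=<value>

a=9.704 sag=8.251

seed: a₀ = √(S³/(24(L−S))) = √(23.791³/(24·6.423)) = 9.346402
iter 1: u=1.272736  f(a)=+5.407e-01  f'(a)=-1.610e+00  a ← 9.346402 − (+5.407e-01/-1.610e+00) = 9.682193
iter 2: u=1.228596  f(a)=+3.051e-02  f'(a)=-1.433e+00  a ← 9.682193 − (+3.051e-02/-1.433e+00) = 9.703478
iter 3: u=1.225901  f(a)=+1.100e-04  f'(a)=-1.423e+00  a ← 9.703478 − (+1.100e-04/-1.423e+00) = 9.703555
iter 4: u=1.225891  f(a)=+1.440e-09  f'(a)=-1.423e+00  a ← 9.703555 − (+1.440e-09/-1.423e+00) = 9.703555
iter 5: u=1.225891  f(a)=+3.553e-15  f'(a)=-1.423e+00  a ← 9.703555 − (+3.553e-15/-1.423e+00) = 9.703555
converged: |Δa| < 1e-12 after 5 iterations
sag = a·(cosh(S/(2a)) − 1) = 9.703555·(cosh(1.225891) − 1) = 8.251401
T_max/T_min = cosh(S/(2a)) = 1.850348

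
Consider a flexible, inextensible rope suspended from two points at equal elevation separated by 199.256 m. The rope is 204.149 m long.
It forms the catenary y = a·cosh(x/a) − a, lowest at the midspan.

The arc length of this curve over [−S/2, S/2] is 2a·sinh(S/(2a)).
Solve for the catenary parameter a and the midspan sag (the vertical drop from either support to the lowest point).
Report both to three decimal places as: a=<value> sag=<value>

seed: a₀ = √(S³/(24(L−S))) = √(199.256³/(24·4.893)) = 259.551703
iter 1: u=0.383846  f(a)=+3.617e-02  f'(a)=-3.826e-02  a ← 259.551703 − (+3.617e-02/-3.826e-02) = 260.497107
iter 2: u=0.382453  f(a)=+1.986e-04  f'(a)=-3.784e-02  a ← 260.497107 − (+1.986e-04/-3.784e-02) = 260.502355
iter 3: u=0.382446  f(a)=+6.059e-09  f'(a)=-3.784e-02  a ← 260.502355 − (+6.059e-09/-3.784e-02) = 260.502355
iter 4: u=0.382446  f(a)=+0.000e+00  f'(a)=-3.784e-02  a ← 260.502355 − (+0.000e+00/-3.784e-02) = 260.502355
converged: |Δa| < 1e-12 after 4 iterations
sag = a·(cosh(S/(2a)) − 1) = 260.502355·(cosh(0.382446) − 1) = 19.284493
T_max/T_min = cosh(S/(2a)) = 1.074028

a=260.502 sag=19.284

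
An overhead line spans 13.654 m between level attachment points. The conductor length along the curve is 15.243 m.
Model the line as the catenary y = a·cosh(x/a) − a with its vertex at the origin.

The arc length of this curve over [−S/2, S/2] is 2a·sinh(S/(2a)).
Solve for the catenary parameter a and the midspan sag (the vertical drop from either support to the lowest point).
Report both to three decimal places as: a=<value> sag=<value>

a=8.309 sag=2.966

seed: a₀ = √(S³/(24(L−S))) = √(13.654³/(24·1.589)) = 8.170004
iter 1: u=0.835618  f(a)=+5.641e-02  f'(a)=-4.168e-01  a ← 8.170004 − (+5.641e-02/-4.168e-01) = 8.305330
iter 2: u=0.822002  f(a)=+1.432e-03  f'(a)=-3.959e-01  a ← 8.305330 − (+1.432e-03/-3.959e-01) = 8.308947
iter 3: u=0.821644  f(a)=+9.763e-07  f'(a)=-3.954e-01  a ← 8.308947 − (+9.763e-07/-3.954e-01) = 8.308949
iter 4: u=0.821644  f(a)=+4.512e-13  f'(a)=-3.954e-01  a ← 8.308949 − (+4.512e-13/-3.954e-01) = 8.308949
converged: |Δa| < 1e-12 after 4 iterations
sag = a·(cosh(S/(2a)) − 1) = 8.308949·(cosh(0.821644) − 1) = 2.966063
T_max/T_min = cosh(S/(2a)) = 1.356972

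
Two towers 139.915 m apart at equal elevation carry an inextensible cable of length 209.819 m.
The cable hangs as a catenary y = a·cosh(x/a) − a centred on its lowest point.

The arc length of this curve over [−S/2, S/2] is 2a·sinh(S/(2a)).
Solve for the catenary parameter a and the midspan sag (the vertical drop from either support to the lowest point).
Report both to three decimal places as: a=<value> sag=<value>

a=43.141 sag=70.292

seed: a₀ = √(S³/(24(L−S))) = √(139.915³/(24·69.904)) = 40.405434
iter 1: u=1.731388  f(a)=+1.126e+01  f'(a)=-4.615e+00  a ← 40.405434 − (+1.126e+01/-4.615e+00) = 42.844848
iter 2: u=1.632810  f(a)=+1.100e+00  f'(a)=-3.753e+00  a ← 42.844848 − (+1.100e+00/-3.753e+00) = 43.137947
iter 3: u=1.621716  f(a)=+1.302e-02  f'(a)=-3.665e+00  a ← 43.137947 − (+1.302e-02/-3.665e+00) = 43.141499
iter 4: u=1.621583  f(a)=+1.870e-06  f'(a)=-3.664e+00  a ← 43.141499 − (+1.870e-06/-3.664e+00) = 43.141499
iter 5: u=1.621583  f(a)=+8.527e-14  f'(a)=-3.664e+00  a ← 43.141499 − (+8.527e-14/-3.664e+00) = 43.141499
converged: |Δa| < 1e-12 after 5 iterations
sag = a·(cosh(S/(2a)) − 1) = 43.141499·(cosh(1.621583) − 1) = 70.292147
T_max/T_min = cosh(S/(2a)) = 2.629339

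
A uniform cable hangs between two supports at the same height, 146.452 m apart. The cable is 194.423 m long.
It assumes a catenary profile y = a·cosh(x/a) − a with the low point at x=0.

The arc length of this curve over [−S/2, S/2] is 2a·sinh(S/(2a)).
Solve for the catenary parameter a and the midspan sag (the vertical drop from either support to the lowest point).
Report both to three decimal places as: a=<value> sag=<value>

a=54.628 sag=56.881

seed: a₀ = √(S³/(24(L−S))) = √(146.452³/(24·47.971)) = 52.233359
iter 1: u=1.401901  f(a)=+4.941e+00  f'(a)=-2.224e+00  a ← 52.233359 − (+4.941e+00/-2.224e+00) = 54.454805
iter 2: u=1.344711  f(a)=+3.327e-01  f'(a)=-1.934e+00  a ← 54.454805 − (+3.327e-01/-1.934e+00) = 54.626837
iter 3: u=1.340477  f(a)=+1.749e-03  f'(a)=-1.913e+00  a ← 54.626837 − (+1.749e-03/-1.913e+00) = 54.627751
iter 4: u=1.340454  f(a)=+4.891e-08  f'(a)=-1.913e+00  a ← 54.627751 − (+4.891e-08/-1.913e+00) = 54.627751
iter 5: u=1.340454  f(a)=-2.842e-14  f'(a)=-1.913e+00  a ← 54.627751 − (-2.842e-14/-1.913e+00) = 54.627751
converged: |Δa| < 1e-12 after 5 iterations
sag = a·(cosh(S/(2a)) − 1) = 54.627751·(cosh(1.340454) − 1) = 56.881293
T_max/T_min = cosh(S/(2a)) = 2.041253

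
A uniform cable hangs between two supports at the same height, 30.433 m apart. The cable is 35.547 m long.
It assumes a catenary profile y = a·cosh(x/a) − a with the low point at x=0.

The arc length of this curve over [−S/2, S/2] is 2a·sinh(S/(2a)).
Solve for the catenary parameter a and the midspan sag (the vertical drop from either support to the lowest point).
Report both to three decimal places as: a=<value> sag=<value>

a=15.522 sag=8.075

seed: a₀ = √(S³/(24(L−S))) = √(30.433³/(24·5.114)) = 15.154136
iter 1: u=1.004115  f(a)=+2.641e-01  f'(a)=-7.455e-01  a ← 15.154136 − (+2.641e-01/-7.455e-01) = 15.508385
iter 2: u=0.981179  f(a)=+9.544e-03  f'(a)=-6.925e-01  a ← 15.508385 − (+9.544e-03/-6.925e-01) = 15.522167
iter 3: u=0.980308  f(a)=+1.350e-05  f'(a)=-6.905e-01  a ← 15.522167 − (+1.350e-05/-6.905e-01) = 15.522187
iter 4: u=0.980306  f(a)=+2.710e-11  f'(a)=-6.905e-01  a ← 15.522187 − (+2.710e-11/-6.905e-01) = 15.522187
iter 5: u=0.980306  f(a)=+1.421e-14  f'(a)=-6.905e-01  a ← 15.522187 − (+1.421e-14/-6.905e-01) = 15.522187
converged: |Δa| < 1e-12 after 5 iterations
sag = a·(cosh(S/(2a)) − 1) = 15.522187·(cosh(0.980306) − 1) = 8.075177
T_max/T_min = cosh(S/(2a)) = 1.520234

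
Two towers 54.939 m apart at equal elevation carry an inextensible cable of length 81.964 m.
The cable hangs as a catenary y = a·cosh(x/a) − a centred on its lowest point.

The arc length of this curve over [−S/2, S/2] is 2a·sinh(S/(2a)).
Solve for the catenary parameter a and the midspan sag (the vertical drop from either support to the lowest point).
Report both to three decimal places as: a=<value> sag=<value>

a=17.057 sag=27.333

seed: a₀ = √(S³/(24(L−S))) = √(54.939³/(24·27.025)) = 15.989418
iter 1: u=1.717980  f(a)=+4.280e+00  f'(a)=-4.489e+00  a ← 15.989418 − (+4.280e+00/-4.489e+00) = 16.942871
iter 2: u=1.621301  f(a)=+4.127e-01  f'(a)=-3.662e+00  a ← 16.942871 − (+4.127e-01/-3.662e+00) = 17.055589
iter 3: u=1.610586  f(a)=+4.742e-03  f'(a)=-3.578e+00  a ← 17.055589 − (+4.742e-03/-3.578e+00) = 17.056914
iter 4: u=1.610461  f(a)=+6.419e-07  f'(a)=-3.577e+00  a ← 17.056914 − (+6.419e-07/-3.577e+00) = 17.056914
iter 5: u=1.610461  f(a)=+0.000e+00  f'(a)=-3.577e+00  a ← 17.056914 − (+0.000e+00/-3.577e+00) = 17.056914
converged: |Δa| < 1e-12 after 5 iterations
sag = a·(cosh(S/(2a)) − 1) = 17.056914·(cosh(1.610461) − 1) = 27.332979
T_max/T_min = cosh(S/(2a)) = 2.602457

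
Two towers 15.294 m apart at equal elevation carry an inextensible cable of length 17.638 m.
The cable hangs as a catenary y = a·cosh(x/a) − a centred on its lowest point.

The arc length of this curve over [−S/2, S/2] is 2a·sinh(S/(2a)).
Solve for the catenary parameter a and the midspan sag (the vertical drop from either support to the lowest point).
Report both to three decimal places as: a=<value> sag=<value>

seed: a₀ = √(S³/(24(L−S))) = √(15.294³/(24·2.344)) = 7.974385
iter 1: u=0.958945  f(a)=+1.102e-01  f'(a)=-6.437e-01  a ← 7.974385 − (+1.102e-01/-6.437e-01) = 8.145515
iter 2: u=0.938799  f(a)=+3.646e-03  f'(a)=-6.018e-01  a ← 8.145515 − (+3.646e-03/-6.018e-01) = 8.151573
iter 3: u=0.938101  f(a)=+4.297e-06  f'(a)=-6.004e-01  a ← 8.151573 − (+4.297e-06/-6.004e-01) = 8.151581
iter 4: u=0.938100  f(a)=+5.986e-12  f'(a)=-6.004e-01  a ← 8.151581 − (+5.986e-12/-6.004e-01) = 8.151581
iter 5: u=0.938100  f(a)=-7.105e-15  f'(a)=-6.004e-01  a ← 8.151581 − (-7.105e-15/-6.004e-01) = 8.151581
converged: |Δa| < 1e-12 after 5 iterations
sag = a·(cosh(S/(2a)) − 1) = 8.151581·(cosh(0.938100) − 1) = 3.857709
T_max/T_min = cosh(S/(2a)) = 1.473247

a=8.152 sag=3.858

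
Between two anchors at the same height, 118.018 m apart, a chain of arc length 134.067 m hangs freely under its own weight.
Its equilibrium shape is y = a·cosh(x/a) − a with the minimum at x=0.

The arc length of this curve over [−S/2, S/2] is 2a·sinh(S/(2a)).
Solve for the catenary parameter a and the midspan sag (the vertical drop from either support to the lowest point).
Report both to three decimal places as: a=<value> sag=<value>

seed: a₀ = √(S³/(24(L−S))) = √(118.018³/(24·16.049)) = 65.327008
iter 1: u=0.903286  f(a)=+6.676e-01  f'(a)=-5.326e-01  a ← 65.327008 − (+6.676e-01/-5.326e-01) = 66.580444
iter 2: u=0.886281  f(a)=+1.970e-02  f'(a)=-5.016e-01  a ← 66.580444 − (+1.970e-02/-5.016e-01) = 66.619715
iter 3: u=0.885759  f(a)=+1.831e-05  f'(a)=-5.007e-01  a ← 66.619715 − (+1.831e-05/-5.007e-01) = 66.619752
iter 4: u=0.885758  f(a)=+1.583e-11  f'(a)=-5.007e-01  a ← 66.619752 − (+1.583e-11/-5.007e-01) = 66.619752
converged: |Δa| < 1e-12 after 4 iterations
sag = a·(cosh(S/(2a)) − 1) = 66.619752·(cosh(0.885758) − 1) = 27.887822
T_max/T_min = cosh(S/(2a)) = 1.418612

a=66.620 sag=27.888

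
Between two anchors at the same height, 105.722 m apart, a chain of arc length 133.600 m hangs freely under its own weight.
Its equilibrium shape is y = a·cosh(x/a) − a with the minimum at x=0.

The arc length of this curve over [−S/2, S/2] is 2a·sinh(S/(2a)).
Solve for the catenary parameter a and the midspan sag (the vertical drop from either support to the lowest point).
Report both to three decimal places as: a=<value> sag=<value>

a=43.596 sag=36.172

seed: a₀ = √(S³/(24(L−S))) = √(105.722³/(24·27.878)) = 42.025378
iter 1: u=1.257835  f(a)=+2.290e+00  f'(a)=-1.549e+00  a ← 42.025378 − (+2.290e+00/-1.549e+00) = 43.504085
iter 2: u=1.215081  f(a)=+1.264e-01  f'(a)=-1.382e+00  a ← 43.504085 − (+1.264e-01/-1.382e+00) = 43.595561
iter 3: u=1.212532  f(a)=+4.351e-04  f'(a)=-1.373e+00  a ← 43.595561 − (+4.351e-04/-1.373e+00) = 43.595878
iter 4: u=1.212523  f(a)=+5.192e-09  f'(a)=-1.373e+00  a ← 43.595878 − (+5.192e-09/-1.373e+00) = 43.595878
iter 5: u=1.212523  f(a)=+0.000e+00  f'(a)=-1.373e+00  a ← 43.595878 − (+0.000e+00/-1.373e+00) = 43.595878
converged: |Δa| < 1e-12 after 5 iterations
sag = a·(cosh(S/(2a)) − 1) = 43.595878·(cosh(1.212523) − 1) = 36.171538
T_max/T_min = cosh(S/(2a)) = 1.829701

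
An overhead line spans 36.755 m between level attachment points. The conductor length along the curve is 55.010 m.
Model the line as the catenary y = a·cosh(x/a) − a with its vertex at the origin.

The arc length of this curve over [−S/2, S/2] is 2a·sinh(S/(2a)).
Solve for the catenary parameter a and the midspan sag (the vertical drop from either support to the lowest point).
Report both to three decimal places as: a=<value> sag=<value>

a=11.363 sag=18.397

seed: a₀ = √(S³/(24(L−S))) = √(36.755³/(24·18.255)) = 10.645795
iter 1: u=1.726268  f(a)=+2.921e+00  f'(a)=-4.567e+00  a ← 10.645795 − (+2.921e+00/-4.567e+00) = 11.285496
iter 2: u=1.628418  f(a)=+2.840e-01  f'(a)=-3.718e+00  a ← 11.285496 − (+2.840e-01/-3.718e+00) = 11.361884
iter 3: u=1.617469  f(a)=+3.323e-03  f'(a)=-3.632e+00  a ← 11.361884 − (+3.323e-03/-3.632e+00) = 11.362799
iter 4: u=1.617339  f(a)=+4.667e-07  f'(a)=-3.631e+00  a ← 11.362799 − (+4.667e-07/-3.631e+00) = 11.362799
iter 5: u=1.617339  f(a)=-7.105e-15  f'(a)=-3.631e+00  a ← 11.362799 − (-7.105e-15/-3.631e+00) = 11.362799
converged: |Δa| < 1e-12 after 5 iterations
sag = a·(cosh(S/(2a)) − 1) = 11.362799·(cosh(1.617339) − 1) = 18.396875
T_max/T_min = cosh(S/(2a)) = 2.619044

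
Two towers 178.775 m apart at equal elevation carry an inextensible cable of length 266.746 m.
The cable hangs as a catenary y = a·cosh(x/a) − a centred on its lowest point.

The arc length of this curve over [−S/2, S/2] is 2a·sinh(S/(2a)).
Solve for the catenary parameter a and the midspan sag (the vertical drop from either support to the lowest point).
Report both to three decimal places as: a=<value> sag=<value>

a=55.496 sag=88.962

seed: a₀ = √(S³/(24(L−S))) = √(178.775³/(24·87.971)) = 52.021730
iter 1: u=1.718272  f(a)=+1.394e+01  f'(a)=-4.492e+00  a ← 52.021730 − (+1.394e+01/-4.492e+00) = 55.124643
iter 2: u=1.621552  f(a)=+1.344e+00  f'(a)=-3.664e+00  a ← 55.124643 − (+1.344e+00/-3.664e+00) = 55.491600
iter 3: u=1.610829  f(a)=+1.546e-02  f'(a)=-3.580e+00  a ← 55.491600 − (+1.546e-02/-3.580e+00) = 55.495918
iter 4: u=1.610704  f(a)=+2.095e-06  f'(a)=-3.579e+00  a ← 55.495918 − (+2.095e-06/-3.579e+00) = 55.495918
iter 5: u=1.610704  f(a)=-5.684e-14  f'(a)=-3.579e+00  a ← 55.495918 − (-5.684e-14/-3.579e+00) = 55.495918
converged: |Δa| < 1e-12 after 5 iterations
sag = a·(cosh(S/(2a)) − 1) = 55.495918·(cosh(1.610704) − 1) = 88.962221
T_max/T_min = cosh(S/(2a)) = 2.603041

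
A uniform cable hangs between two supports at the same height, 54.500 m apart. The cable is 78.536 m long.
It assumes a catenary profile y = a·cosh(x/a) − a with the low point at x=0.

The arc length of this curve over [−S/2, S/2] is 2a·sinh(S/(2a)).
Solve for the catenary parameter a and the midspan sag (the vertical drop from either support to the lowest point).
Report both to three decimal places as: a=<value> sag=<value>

a=17.764 sag=25.335

seed: a₀ = √(S³/(24(L−S))) = √(54.500³/(24·24.036)) = 16.751667
iter 1: u=1.626704  f(a)=+3.388e+00  f'(a)=-3.704e+00  a ← 16.751667 − (+3.388e+00/-3.704e+00) = 17.666264
iter 2: u=1.542488  f(a)=+2.973e-01  f'(a)=-3.080e+00  a ← 17.666264 − (+2.973e-01/-3.080e+00) = 17.762762
iter 3: u=1.534108  f(a)=+2.774e-03  f'(a)=-3.023e+00  a ← 17.762762 − (+2.774e-03/-3.023e+00) = 17.763680
iter 4: u=1.534029  f(a)=+2.467e-07  f'(a)=-3.023e+00  a ← 17.763680 − (+2.467e-07/-3.023e+00) = 17.763680
iter 5: u=1.534029  f(a)=-1.421e-14  f'(a)=-3.023e+00  a ← 17.763680 − (-1.421e-14/-3.023e+00) = 17.763680
converged: |Δa| < 1e-12 after 5 iterations
sag = a·(cosh(S/(2a)) − 1) = 17.763680·(cosh(1.534029) − 1) = 25.335324
T_max/T_min = cosh(S/(2a)) = 2.426243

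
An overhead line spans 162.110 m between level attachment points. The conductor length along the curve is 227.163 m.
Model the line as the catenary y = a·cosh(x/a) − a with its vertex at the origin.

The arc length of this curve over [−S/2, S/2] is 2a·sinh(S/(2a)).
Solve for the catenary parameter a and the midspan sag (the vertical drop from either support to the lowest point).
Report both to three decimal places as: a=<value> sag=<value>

a=55.129 sag=71.124

seed: a₀ = √(S³/(24(L−S))) = √(162.110³/(24·65.053)) = 52.236663
iter 1: u=1.551688  f(a)=+8.296e+00  f'(a)=-3.144e+00  a ← 52.236663 − (+8.296e+00/-3.144e+00) = 54.875008
iter 2: u=1.477084  f(a)=+6.699e-01  f'(a)=-2.655e+00  a ← 54.875008 − (+6.699e-01/-2.655e+00) = 55.127315
iter 3: u=1.470324  f(a)=+5.217e-03  f'(a)=-2.614e+00  a ← 55.127315 − (+5.217e-03/-2.614e+00) = 55.129311
iter 4: u=1.470271  f(a)=+3.218e-07  f'(a)=-2.614e+00  a ← 55.129311 − (+3.218e-07/-2.614e+00) = 55.129311
iter 5: u=1.470271  f(a)=+8.527e-14  f'(a)=-2.614e+00  a ← 55.129311 − (+8.527e-14/-2.614e+00) = 55.129311
converged: |Δa| < 1e-12 after 5 iterations
sag = a·(cosh(S/(2a)) − 1) = 55.129311·(cosh(1.470271) − 1) = 71.124394
T_max/T_min = cosh(S/(2a)) = 2.290138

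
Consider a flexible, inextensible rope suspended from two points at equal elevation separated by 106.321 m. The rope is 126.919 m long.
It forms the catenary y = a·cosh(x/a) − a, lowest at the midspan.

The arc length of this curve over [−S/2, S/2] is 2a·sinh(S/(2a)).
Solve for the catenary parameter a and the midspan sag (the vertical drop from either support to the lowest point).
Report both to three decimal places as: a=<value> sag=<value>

a=50.680 sag=30.533

seed: a₀ = √(S³/(24(L−S))) = √(106.321³/(24·20.598)) = 49.307210
iter 1: u=1.078149  f(a)=+1.231e+00  f'(a)=-9.367e-01  a ← 49.307210 − (+1.231e+00/-9.367e-01) = 50.621172
iter 2: u=1.050163  f(a)=+5.092e-02  f'(a)=-8.607e-01  a ← 50.621172 − (+5.092e-02/-8.607e-01) = 50.680330
iter 3: u=1.048938  f(a)=+9.546e-05  f'(a)=-8.575e-01  a ← 50.680330 − (+9.546e-05/-8.575e-01) = 50.680441
iter 4: u=1.048935  f(a)=+3.369e-10  f'(a)=-8.575e-01  a ← 50.680441 − (+3.369e-10/-8.575e-01) = 50.680441
iter 5: u=1.048935  f(a)=+0.000e+00  f'(a)=-8.575e-01  a ← 50.680441 − (+0.000e+00/-8.575e-01) = 50.680441
converged: |Δa| < 1e-12 after 5 iterations
sag = a·(cosh(S/(2a)) − 1) = 50.680441·(cosh(1.048935) − 1) = 30.532952
T_max/T_min = cosh(S/(2a)) = 1.602460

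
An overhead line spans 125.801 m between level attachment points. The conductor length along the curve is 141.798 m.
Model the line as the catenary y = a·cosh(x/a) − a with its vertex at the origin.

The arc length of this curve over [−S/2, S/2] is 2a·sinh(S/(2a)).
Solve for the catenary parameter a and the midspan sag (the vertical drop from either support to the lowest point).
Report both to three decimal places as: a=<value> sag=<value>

a=73.346 sag=28.665

seed: a₀ = √(S³/(24(L−S))) = √(125.801³/(24·15.997)) = 72.011399
iter 1: u=0.873480  f(a)=+6.215e-01  f'(a)=-4.791e-01  a ← 72.011399 − (+6.215e-01/-4.791e-01) = 73.308477
iter 2: u=0.858025  f(a)=+1.719e-02  f'(a)=-4.530e-01  a ← 73.308477 − (+1.719e-02/-4.530e-01) = 73.346425
iter 3: u=0.857581  f(a)=+1.398e-05  f'(a)=-4.522e-01  a ← 73.346425 − (+1.398e-05/-4.522e-01) = 73.346455
iter 4: u=0.857581  f(a)=+9.265e-12  f'(a)=-4.522e-01  a ← 73.346455 − (+9.265e-12/-4.522e-01) = 73.346455
converged: |Δa| < 1e-12 after 4 iterations
sag = a·(cosh(S/(2a)) − 1) = 73.346455·(cosh(0.857581) − 1) = 28.665165
T_max/T_min = cosh(S/(2a)) = 1.390819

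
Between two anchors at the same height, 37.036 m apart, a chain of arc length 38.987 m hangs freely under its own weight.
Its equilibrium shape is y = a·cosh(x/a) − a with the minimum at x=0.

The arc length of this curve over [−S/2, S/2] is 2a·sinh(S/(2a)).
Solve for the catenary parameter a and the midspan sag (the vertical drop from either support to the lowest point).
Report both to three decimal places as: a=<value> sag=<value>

seed: a₀ = √(S³/(24(L−S))) = √(37.036³/(24·1.951)) = 32.938351
iter 1: u=0.562202  f(a)=+3.107e-02  f'(a)=-1.223e-01  a ← 32.938351 − (+3.107e-02/-1.223e-01) = 33.192467
iter 2: u=0.557898  f(a)=+3.632e-04  f'(a)=-1.194e-01  a ← 33.192467 − (+3.632e-04/-1.194e-01) = 33.195508
iter 3: u=0.557847  f(a)=+5.094e-08  f'(a)=-1.194e-01  a ← 33.195508 − (+5.094e-08/-1.194e-01) = 33.195509
iter 4: u=0.557847  f(a)=+7.105e-15  f'(a)=-1.194e-01  a ← 33.195509 − (+7.105e-15/-1.194e-01) = 33.195509
converged: |Δa| < 1e-12 after 4 iterations
sag = a·(cosh(S/(2a)) − 1) = 33.195509·(cosh(0.557847) − 1) = 5.300444
T_max/T_min = cosh(S/(2a)) = 1.159674

a=33.196 sag=5.300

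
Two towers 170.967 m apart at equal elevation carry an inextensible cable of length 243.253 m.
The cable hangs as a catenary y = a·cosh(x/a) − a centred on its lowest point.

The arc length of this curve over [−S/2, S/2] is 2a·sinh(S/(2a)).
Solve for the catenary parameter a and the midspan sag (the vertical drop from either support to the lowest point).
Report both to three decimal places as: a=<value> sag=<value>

a=56.789 sag=77.442

seed: a₀ = √(S³/(24(L−S))) = √(170.967³/(24·72.286)) = 53.670510
iter 1: u=1.592746  f(a)=+9.743e+00  f'(a)=-3.442e+00  a ← 53.670510 − (+9.743e+00/-3.442e+00) = 56.501081
iter 2: u=1.512953  f(a)=+8.238e-01  f'(a)=-2.882e+00  a ← 56.501081 − (+8.238e-01/-2.882e+00) = 56.786895
iter 3: u=1.505339  f(a)=+7.092e-03  f'(a)=-2.833e+00  a ← 56.786895 − (+7.092e-03/-2.833e+00) = 56.789398
iter 4: u=1.505272  f(a)=+5.357e-07  f'(a)=-2.833e+00  a ← 56.789398 − (+5.357e-07/-2.833e+00) = 56.789399
iter 5: u=1.505272  f(a)=-2.842e-14  f'(a)=-2.833e+00  a ← 56.789399 − (-2.842e-14/-2.833e+00) = 56.789399
converged: |Δa| < 1e-12 after 5 iterations
sag = a·(cosh(S/(2a)) − 1) = 56.789399·(cosh(1.505272) − 1) = 77.441899
T_max/T_min = cosh(S/(2a)) = 2.363668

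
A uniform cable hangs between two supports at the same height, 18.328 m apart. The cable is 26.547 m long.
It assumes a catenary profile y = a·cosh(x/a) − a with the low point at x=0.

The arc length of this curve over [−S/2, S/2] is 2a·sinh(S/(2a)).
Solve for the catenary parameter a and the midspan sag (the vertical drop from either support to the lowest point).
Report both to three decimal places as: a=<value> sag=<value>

seed: a₀ = √(S³/(24(L−S))) = √(18.328³/(24·8.219)) = 5.586728
iter 1: u=1.640316  f(a)=+1.179e+00  f'(a)=-3.814e+00  a ← 5.586728 − (+1.179e+00/-3.814e+00) = 5.895923
iter 2: u=1.554295  f(a)=+1.050e-01  f'(a)=-3.163e+00  a ← 5.895923 − (+1.050e-01/-3.163e+00) = 5.929117
iter 3: u=1.545593  f(a)=+1.012e-03  f'(a)=-3.102e+00  a ← 5.929117 − (+1.012e-03/-3.102e+00) = 5.929443
iter 4: u=1.545508  f(a)=+9.591e-08  f'(a)=-3.101e+00  a ← 5.929443 − (+9.591e-08/-3.101e+00) = 5.929443
iter 5: u=1.545508  f(a)=+7.105e-15  f'(a)=-3.101e+00  a ← 5.929443 − (+7.105e-15/-3.101e+00) = 5.929443
converged: |Δa| < 1e-12 after 5 iterations
sag = a·(cosh(S/(2a)) − 1) = 5.929443·(cosh(1.545508) − 1) = 8.608236
T_max/T_min = cosh(S/(2a)) = 2.451778

a=5.929 sag=8.608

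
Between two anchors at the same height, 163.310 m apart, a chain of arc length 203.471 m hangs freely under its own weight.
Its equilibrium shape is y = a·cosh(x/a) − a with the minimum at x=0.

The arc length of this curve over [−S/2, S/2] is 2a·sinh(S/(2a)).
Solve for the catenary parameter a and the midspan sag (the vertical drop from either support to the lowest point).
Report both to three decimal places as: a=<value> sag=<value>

a=69.573 sag=53.677

seed: a₀ = √(S³/(24(L−S))) = √(163.310³/(24·40.161)) = 67.221978
iter 1: u=1.214707  f(a)=+3.069e+00  f'(a)=-1.381e+00  a ← 67.221978 − (+3.069e+00/-1.381e+00) = 69.444826
iter 2: u=1.175826  f(a)=+1.588e-01  f'(a)=-1.241e+00  a ← 69.444826 − (+1.588e-01/-1.241e+00) = 69.572773
iter 3: u=1.173663  f(a)=+4.765e-04  f'(a)=-1.234e+00  a ← 69.572773 − (+4.765e-04/-1.234e+00) = 69.573159
iter 4: u=1.173657  f(a)=+4.319e-09  f'(a)=-1.234e+00  a ← 69.573159 − (+4.319e-09/-1.234e+00) = 69.573159
iter 5: u=1.173657  f(a)=+2.842e-14  f'(a)=-1.234e+00  a ← 69.573159 − (+2.842e-14/-1.234e+00) = 69.573159
converged: |Δa| < 1e-12 after 5 iterations
sag = a·(cosh(S/(2a)) − 1) = 69.573159·(cosh(1.173657) − 1) = 53.676735
T_max/T_min = cosh(S/(2a)) = 1.771515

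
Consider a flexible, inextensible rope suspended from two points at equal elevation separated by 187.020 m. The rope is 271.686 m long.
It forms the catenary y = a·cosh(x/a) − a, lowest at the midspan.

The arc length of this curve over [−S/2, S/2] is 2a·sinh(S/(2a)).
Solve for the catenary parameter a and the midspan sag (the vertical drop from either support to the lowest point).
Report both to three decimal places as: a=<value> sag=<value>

a=60.249 sag=88.356

seed: a₀ = √(S³/(24(L−S))) = √(187.020³/(24·84.666)) = 56.737727
iter 1: u=1.648110  f(a)=+1.227e+01  f'(a)=-3.878e+00  a ← 56.737727 − (+1.227e+01/-3.878e+00) = 59.902156
iter 2: u=1.561046  f(a)=+1.101e+00  f'(a)=-3.210e+00  a ← 59.902156 − (+1.101e+00/-3.210e+00) = 60.245249
iter 3: u=1.552156  f(a)=+1.081e-02  f'(a)=-3.148e+00  a ← 60.245249 − (+1.081e-02/-3.148e+00) = 60.248682
iter 4: u=1.552067  f(a)=+1.063e-06  f'(a)=-3.147e+00  a ← 60.248682 − (+1.063e-06/-3.147e+00) = 60.248683
iter 5: u=1.552067  f(a)=+0.000e+00  f'(a)=-3.147e+00  a ← 60.248683 − (+0.000e+00/-3.147e+00) = 60.248683
converged: |Δa| < 1e-12 after 5 iterations
sag = a·(cosh(S/(2a)) − 1) = 60.248683·(cosh(1.552067) − 1) = 88.355572
T_max/T_min = cosh(S/(2a)) = 2.466515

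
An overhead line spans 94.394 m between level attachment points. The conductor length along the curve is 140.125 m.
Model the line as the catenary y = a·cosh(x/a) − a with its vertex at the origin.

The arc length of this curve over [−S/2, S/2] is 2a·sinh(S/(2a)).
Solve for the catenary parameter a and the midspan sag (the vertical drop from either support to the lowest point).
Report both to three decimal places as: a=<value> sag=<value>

a=29.505 sag=46.517

seed: a₀ = √(S³/(24(L−S))) = √(94.394³/(24·45.731)) = 27.682520
iter 1: u=1.704939  f(a)=+7.126e+00  f'(a)=-4.370e+00  a ← 27.682520 − (+7.126e+00/-4.370e+00) = 29.313249
iter 2: u=1.610091  f(a)=+6.782e-01  f'(a)=-3.574e+00  a ← 29.313249 − (+6.782e-01/-3.574e+00) = 29.502997
iter 3: u=1.599736  f(a)=+7.570e-03  f'(a)=-3.495e+00  a ← 29.502997 − (+7.570e-03/-3.495e+00) = 29.505163
iter 4: u=1.599618  f(a)=+9.664e-07  f'(a)=-3.494e+00  a ← 29.505163 − (+9.664e-07/-3.494e+00) = 29.505163
iter 5: u=1.599618  f(a)=+5.684e-14  f'(a)=-3.494e+00  a ← 29.505163 − (+5.684e-14/-3.494e+00) = 29.505163
converged: |Δa| < 1e-12 after 5 iterations
sag = a·(cosh(S/(2a)) − 1) = 29.505163·(cosh(1.599618) − 1) = 46.516600
T_max/T_min = cosh(S/(2a)) = 2.576558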